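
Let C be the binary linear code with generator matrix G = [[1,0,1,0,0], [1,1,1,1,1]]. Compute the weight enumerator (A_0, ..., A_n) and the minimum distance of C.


Weight distribution: A_0 = 1, A_2 = 1, A_3 = 1, A_5 = 1. Minimum distance d = 2.

Enumerate all 2^2 = 4 messages m ∈ F_2^2.
For each, compute codeword c = mG in F_2^5, then tally its weight.
  m = 00 → c = 00000, weight = 0.
  m = 10 → c = 10100, weight = 2.
  m = 01 → c = 11111, weight = 5.
  m = 11 → c = 01011, weight = 3.
Tally weights:
  weight 0: 1 codewords.
  weight 2: 1 codewords.
  weight 3: 1 codewords.
  weight 5: 1 codewords.
Minimum distance d = smallest w > 0 with A_w > 0 = 2.
Sanity: Σ A_w = 4 = 2^2 = 4 ✓.


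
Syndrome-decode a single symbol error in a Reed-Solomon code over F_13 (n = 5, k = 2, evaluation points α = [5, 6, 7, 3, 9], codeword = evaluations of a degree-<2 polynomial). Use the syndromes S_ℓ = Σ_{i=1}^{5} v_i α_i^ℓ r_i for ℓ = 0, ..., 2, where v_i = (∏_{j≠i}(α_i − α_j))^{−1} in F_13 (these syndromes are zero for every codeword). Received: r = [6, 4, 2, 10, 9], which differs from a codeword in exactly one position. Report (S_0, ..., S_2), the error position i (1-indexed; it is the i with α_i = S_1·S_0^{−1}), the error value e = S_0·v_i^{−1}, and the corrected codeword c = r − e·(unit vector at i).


S = (11, 8, 7), error at position 5, error magnitude e = 11, c = [6, 4, 2, 10, 11].

Step 1: column multipliers v_i = (∏_{j≠i}(α_i − α_j))^{−1} mod 13.
  i = 1 (α = 5): (5−6)(5−7)(5−3)(5−9) = (−1)·(−2)·2·(−4) = −16 ≡ 10, so v_1 = 10^{−1} = 4 (mod 13).
  i = 2 (α = 6): (6−5)(6−7)(6−3)(6−9) = 1·(−1)·3·(−3) = 9 ≡ 9, so v_2 = 9^{−1} = 3 (mod 13).
  i = 3 (α = 7): (7−5)(7−6)(7−3)(7−9) = 2·1·4·(−2) = −16 ≡ 10, so v_3 = 10^{−1} = 4 (mod 13).
  i = 4 (α = 3): (3−5)(3−6)(3−7)(3−9) = (−2)·(−3)·(−4)·(−6) = 144 ≡ 1, so v_4 = 1^{−1} = 1 (mod 13).
  i = 5 (α = 9): (9−5)(9−6)(9−7)(9−3) = 4·3·2·6 = 144 ≡ 1, so v_5 = 1^{−1} = 1 (mod 13).
  v = [4, 3, 4, 1, 1].
Step 2: syndromes of r = [6, 4, 2, 10, 9] (all sums mod 13).
  S_0 = Σ v_i r_i = 4·6 + 3·4 + 4·2 + 1·10 + 1·9 = 63 ≡ 11.
  S_1 = Σ v_i α_i r_i = 4·5·6 + 3·6·4 + 4·7·2 + 1·3·10 + 1·9·9 = 359 ≡ 8.
  α_i^2 mod 13 = [12, 10, 10, 9, 3].
  S_2 = Σ v_i α_i^2 r_i = 4·12·6 + 3·10·4 + 4·10·2 + 1·9·10 + 1·3·9 = 605 ≡ 7.
  S = (11, 8, 7) ≠ 0, so r is not a codeword (an error is present).
Step 3: locate the error. For a single error e at position i, S_ℓ = v_i·e·α_i^ℓ, so α_err = S_1/S_0.
  S_0^{−1} = 11^{−1} = 6 (mod 13), so α_err = 8·6 = 48 ≡ 9 = α_5. Error position i = 5.
  Consistency check: S_2/S_1 = 7·5 = 35 ≡ 9 = α_err ✓ (single-error assumption holds).
Step 4: error magnitude e = S_0/v_5 = S_0·∏_{j≠5}(α_5 − α_j) = 11·1 = 11 ≡ 11 (mod 13).
Step 5: correct position 5: c_5 = r_5 − e = 9 − 11 ≡ 11 (mod 13). Hence c = [6, 4, 2, 10, 11].
  Check: interpolating c through the α_i gives m(x) = 3 + 11·x (degree < 2) with m(α_i) = c_i for every i, so c is indeed a codeword.


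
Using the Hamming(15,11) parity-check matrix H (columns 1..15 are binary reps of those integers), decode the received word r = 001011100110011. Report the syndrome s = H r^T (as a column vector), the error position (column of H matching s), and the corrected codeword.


s = (0, 1, 1, 1)^T, error position = 7, corrected codeword c = 001011000110011

Compute s = H r^T mod 2 one row at a time:
  s_1 = 0 + 0 + 1 + 1 + 0 + 0 + 1 + 1 = 4 ≡ 0 (mod 2).
  s_2 = 0 + 1 + 1 + 1 + 0 + 0 + 1 + 1 = 5 ≡ 1 (mod 2).
  s_3 = 0 + 1 + 1 + 1 + 1 + 1 + 1 + 1 = 7 ≡ 1 (mod 2).
  s_4 = 0 + 1 + 1 + 1 + 0 + 1 + 0 + 1 = 5 ≡ 1 (mod 2).
s = (0, 1, 1, 1)^T — this equals column 7 of H (binary 0111), so error is at position 7.
Correct: flip bit 7 of r = 001011100110011 to get c = 001011000110011.


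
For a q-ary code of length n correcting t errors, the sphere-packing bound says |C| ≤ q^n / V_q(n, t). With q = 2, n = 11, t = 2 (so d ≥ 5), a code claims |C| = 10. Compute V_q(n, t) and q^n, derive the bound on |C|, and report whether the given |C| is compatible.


V_q(n, t) = 67, q^n = 2048, Hamming bound = 30, |C| = 10 ≤ bound (satisfied).

Step 1: Compute V_q(n, t) = Σ_{j=0}^2 C(n, j) (q−1)^j.
  j = 0: C(11,0)·(1)^0 = 1·1 = 1.
  j = 1: C(11,1)·(1)^1 = 11·1 = 11.
  j = 2: C(11,2)·(1)^2 = 55·1 = 55.
  V_q(n, t) = 1 + 11 + 55 = 67.
Step 2: q^n = 2^11 = 2048.
Step 3: Hamming bound ⌊q^n / V_q(n,t)⌋ = ⌊2048/67⌋ = 30.
Step 4: Compare |C| = 10 to 30: satisfied.
The claimed |C| lies below the Hamming bound.


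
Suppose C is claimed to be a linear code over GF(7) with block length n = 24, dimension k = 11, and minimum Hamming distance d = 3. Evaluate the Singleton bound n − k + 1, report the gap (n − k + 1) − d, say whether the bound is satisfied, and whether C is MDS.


Singleton RHS = n − k + 1 = 14, slack = 11, bound satisfied, not MDS.

Singleton bound: d ≤ n − k + 1.
Here n = 24, k = 11, so n − k + 1 = 14.
Given d = 3, check d ≤ 14: YES.
Slack = (n − k + 1) − d = 11.
The code is NOT MDS (slack = 11 > 0).
Description: the claimed parameters are [24, 11, 3]_7; such a code would be non-MDS.


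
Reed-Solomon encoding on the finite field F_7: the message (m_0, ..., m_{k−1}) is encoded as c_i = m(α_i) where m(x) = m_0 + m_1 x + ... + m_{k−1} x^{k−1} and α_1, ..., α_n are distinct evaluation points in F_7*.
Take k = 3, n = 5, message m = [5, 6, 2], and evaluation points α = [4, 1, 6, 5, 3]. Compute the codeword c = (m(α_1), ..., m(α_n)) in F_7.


c = [5, 6, 1, 1, 6]

Message polynomial: m(x) = 5 + 6·x + 2·x^2 (mod 7).
For each evaluation point α_i, compute m(α_i) mod 7:
  α_1 = 4: Horner steps 2 → 0 → 5, so m(4) = 5.
  α_2 = 1: Horner steps 2 → 1 → 6, so m(1) = 6.
  α_3 = 6: Horner steps 2 → 4 → 1, so m(6) = 1.
  α_4 = 5: Horner steps 2 → 2 → 1, so m(5) = 1.
  α_5 = 3: Horner steps 2 → 5 → 6, so m(3) = 6.
Codeword c = [5, 6, 1, 1, 6] ∈ F_7^5.


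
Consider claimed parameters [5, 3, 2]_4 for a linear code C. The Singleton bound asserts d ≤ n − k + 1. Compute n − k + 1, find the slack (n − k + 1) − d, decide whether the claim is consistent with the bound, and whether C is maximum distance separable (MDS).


Singleton RHS = n − k + 1 = 3, slack = 1, bound satisfied, not MDS.

Singleton bound: d ≤ n − k + 1.
Here n = 5, k = 3, so n − k + 1 = 3.
Given d = 2, check d ≤ 3: YES.
Slack = (n − k + 1) − d = 1.
The code is NOT MDS (slack = 1 > 0).
Description: the claimed parameters are [5, 3, 2]_4; such a code would be non-MDS.


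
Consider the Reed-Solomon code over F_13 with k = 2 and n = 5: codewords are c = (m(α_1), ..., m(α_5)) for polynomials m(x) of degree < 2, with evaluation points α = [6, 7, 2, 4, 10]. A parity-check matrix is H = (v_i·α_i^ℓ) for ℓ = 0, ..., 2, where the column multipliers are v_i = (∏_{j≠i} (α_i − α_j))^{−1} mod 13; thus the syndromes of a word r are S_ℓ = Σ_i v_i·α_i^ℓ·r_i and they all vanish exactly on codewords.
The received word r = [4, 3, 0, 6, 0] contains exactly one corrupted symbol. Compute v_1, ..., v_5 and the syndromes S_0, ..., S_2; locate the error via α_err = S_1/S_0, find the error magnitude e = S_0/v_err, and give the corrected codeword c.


S = (12, 11, 9), error at position 3, error magnitude e = 5, c = [4, 3, 8, 6, 0].

Step 1: column multipliers v_i = (∏_{j≠i}(α_i − α_j))^{−1} mod 13.
  i = 1 (α = 6): (6−7)(6−2)(6−4)(6−10) = (−1)·4·2·(−4) = 32 ≡ 6, so v_1 = 6^{−1} = 11 (mod 13).
  i = 2 (α = 7): (7−6)(7−2)(7−4)(7−10) = 1·5·3·(−3) = −45 ≡ 7, so v_2 = 7^{−1} = 2 (mod 13).
  i = 3 (α = 2): (2−6)(2−7)(2−4)(2−10) = (−4)·(−5)·(−2)·(−8) = 320 ≡ 8, so v_3 = 8^{−1} = 5 (mod 13).
  i = 4 (α = 4): (4−6)(4−7)(4−2)(4−10) = (−2)·(−3)·2·(−6) = −72 ≡ 6, so v_4 = 6^{−1} = 11 (mod 13).
  i = 5 (α = 10): (10−6)(10−7)(10−2)(10−4) = 4·3·8·6 = 576 ≡ 4, so v_5 = 4^{−1} = 10 (mod 13).
  v = [11, 2, 5, 11, 10].
Step 2: syndromes of r = [4, 3, 0, 6, 0] (all sums mod 13).
  S_0 = Σ v_i r_i = 11·4 + 2·3 + 5·0 + 11·6 + 10·0 = 116 ≡ 12.
  S_1 = Σ v_i α_i r_i = 11·6·4 + 2·7·3 + 5·2·0 + 11·4·6 + 10·10·0 = 570 ≡ 11.
  α_i^2 mod 13 = [10, 10, 4, 3, 9].
  S_2 = Σ v_i α_i^2 r_i = 11·10·4 + 2·10·3 + 5·4·0 + 11·3·6 + 10·9·0 = 698 ≡ 9.
  S = (12, 11, 9) ≠ 0, so r is not a codeword (an error is present).
Step 3: locate the error. For a single error e at position i, S_ℓ = v_i·e·α_i^ℓ, so α_err = S_1/S_0.
  S_0^{−1} = 12^{−1} = 12 (mod 13), so α_err = 11·12 = 132 ≡ 2 = α_3. Error position i = 3.
  Consistency check: S_2/S_1 = 9·6 = 54 ≡ 2 = α_err ✓ (single-error assumption holds).
Step 4: error magnitude e = S_0/v_3 = S_0·∏_{j≠3}(α_3 − α_j) = 12·8 = 96 ≡ 5 (mod 13).
Step 5: correct position 3: c_3 = r_3 − e = 0 − 5 ≡ 8 (mod 13). Hence c = [4, 3, 8, 6, 0].
  Check: interpolating c through the α_i gives m(x) = 10 + 12·x (degree < 2) with m(α_i) = c_i for every i, so c is indeed a codeword.


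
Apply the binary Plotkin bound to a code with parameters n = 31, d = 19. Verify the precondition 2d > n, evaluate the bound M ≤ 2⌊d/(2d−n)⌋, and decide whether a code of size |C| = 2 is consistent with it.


Plotkin bound M ≤ 4; given |C| = 2 ≤ bound (satisfied).

Check applicability: 2d = 38, n = 31.
2d − n = 7 > 0, so Plotkin applies.
Compute d/(2d−n) = 19/7 ≈ 2.7143.
⌊d/(2d−n)⌋ = 2.
Plotkin bound: M ≤ 2·2 = 4.
Given |C| = 2, check: satisfied.
This |C| is below the Plotkin bound.


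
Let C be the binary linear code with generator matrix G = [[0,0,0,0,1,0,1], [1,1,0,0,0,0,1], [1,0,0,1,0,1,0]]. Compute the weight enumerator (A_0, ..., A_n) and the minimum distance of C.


Weight distribution: A_0 = 1, A_2 = 1, A_3 = 3, A_4 = 2, A_5 = 1. Minimum distance d = 2.

Enumerate all 2^3 = 8 messages m ∈ F_2^3.
For each, compute codeword c = mG in F_2^7, then tally its weight.
  m = 000 → c = 0000000, weight = 0.
  m = 100 → c = 0000101, weight = 2.
  m = 010 → c = 1100001, weight = 3.
  m = 110 → c = 1100100, weight = 3.
  m = 001 → c = 1001010, weight = 3.
  m = 101 → c = 1001111, weight = 5.
  m = 011 → c = 0101011, weight = 4.
  m = 111 → c = 0101110, weight = 4.
Tally weights:
  weight 0: 1 codewords.
  weight 2: 1 codewords.
  weight 3: 3 codewords.
  weight 4: 2 codewords.
  weight 5: 1 codewords.
Minimum distance d = smallest w > 0 with A_w > 0 = 2.
Sanity: Σ A_w = 8 = 2^3 = 8 ✓.


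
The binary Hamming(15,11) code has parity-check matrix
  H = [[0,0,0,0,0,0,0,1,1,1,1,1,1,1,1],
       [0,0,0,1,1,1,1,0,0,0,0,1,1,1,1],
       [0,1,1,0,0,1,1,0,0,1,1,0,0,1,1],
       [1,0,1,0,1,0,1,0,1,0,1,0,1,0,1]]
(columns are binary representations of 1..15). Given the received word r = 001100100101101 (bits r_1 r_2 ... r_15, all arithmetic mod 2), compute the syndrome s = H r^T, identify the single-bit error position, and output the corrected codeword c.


s = (0, 1, 0, 0)^T, error position = 4, corrected codeword c = 001000100101101

Compute s = H r^T mod 2 one row at a time:
  s_1 = 0 + 0 + 1 + 0 + 1 + 1 + 0 + 1 = 4 ≡ 0 (mod 2).
  s_2 = 1 + 0 + 0 + 1 + 1 + 1 + 0 + 1 = 5 ≡ 1 (mod 2).
  s_3 = 0 + 1 + 0 + 1 + 1 + 0 + 0 + 1 = 4 ≡ 0 (mod 2).
  s_4 = 0 + 1 + 0 + 1 + 0 + 0 + 1 + 1 = 4 ≡ 0 (mod 2).
s = (0, 1, 0, 0)^T — this equals column 4 of H (binary 0100), so error is at position 4.
Correct: flip bit 4 of r = 001100100101101 to get c = 001000100101101.


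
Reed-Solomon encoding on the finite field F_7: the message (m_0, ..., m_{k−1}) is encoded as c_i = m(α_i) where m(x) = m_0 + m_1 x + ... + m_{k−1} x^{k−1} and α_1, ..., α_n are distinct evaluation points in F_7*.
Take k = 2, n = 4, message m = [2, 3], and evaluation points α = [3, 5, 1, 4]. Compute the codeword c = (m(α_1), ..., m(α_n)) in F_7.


c = [4, 3, 5, 0]

Message polynomial: m(x) = 2 + 3·x (mod 7).
For each evaluation point α_i, compute m(α_i) mod 7:
  α_1 = 3: Horner steps 3 → 4, so m(3) = 4.
  α_2 = 5: Horner steps 3 → 3, so m(5) = 3.
  α_3 = 1: Horner steps 3 → 5, so m(1) = 5.
  α_4 = 4: Horner steps 3 → 0, so m(4) = 0.
Codeword c = [4, 3, 5, 0] ∈ F_7^4.


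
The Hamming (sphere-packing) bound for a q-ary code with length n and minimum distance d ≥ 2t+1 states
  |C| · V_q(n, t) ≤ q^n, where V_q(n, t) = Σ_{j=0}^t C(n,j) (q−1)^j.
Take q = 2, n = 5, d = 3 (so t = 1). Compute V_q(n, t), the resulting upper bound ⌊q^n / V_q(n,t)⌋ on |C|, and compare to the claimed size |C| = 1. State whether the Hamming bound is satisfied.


V_q(n, t) = 6, q^n = 32, Hamming bound = 5, |C| = 1 ≤ bound (satisfied).

Step 1: Compute V_q(n, t) = Σ_{j=0}^1 C(n, j) (q−1)^j.
  j = 0: C(5,0)·(1)^0 = 1·1 = 1.
  j = 1: C(5,1)·(1)^1 = 5·1 = 5.
  V_q(n, t) = 1 + 5 = 6.
Step 2: q^n = 2^5 = 32.
Step 3: Hamming bound ⌊q^n / V_q(n,t)⌋ = ⌊32/6⌋ = 5.
Step 4: Compare |C| = 1 to 5: satisfied.
The claimed |C| lies below the Hamming bound.


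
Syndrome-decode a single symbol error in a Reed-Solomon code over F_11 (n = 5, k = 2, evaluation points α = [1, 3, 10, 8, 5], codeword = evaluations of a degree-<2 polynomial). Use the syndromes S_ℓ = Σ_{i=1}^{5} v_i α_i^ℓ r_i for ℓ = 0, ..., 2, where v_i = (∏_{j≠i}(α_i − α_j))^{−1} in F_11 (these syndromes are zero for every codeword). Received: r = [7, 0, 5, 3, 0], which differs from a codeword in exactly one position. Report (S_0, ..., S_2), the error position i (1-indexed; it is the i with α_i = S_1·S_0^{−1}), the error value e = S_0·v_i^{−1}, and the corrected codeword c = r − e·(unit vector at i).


S = (8, 2, 6), error at position 2, error magnitude e = 2, c = [7, 9, 5, 3, 0].

Step 1: column multipliers v_i = (∏_{j≠i}(α_i − α_j))^{−1} mod 11.
  i = 1 (α = 1): (1−3)(1−10)(1−8)(1−5) = (−2)·(−9)·(−7)·(−4) = 504 ≡ 9, so v_1 = 9^{−1} = 5 (mod 11).
  i = 2 (α = 3): (3−1)(3−10)(3−8)(3−5) = 2·(−7)·(−5)·(−2) = −140 ≡ 3, so v_2 = 3^{−1} = 4 (mod 11).
  i = 3 (α = 10): (10−1)(10−3)(10−8)(10−5) = 9·7·2·5 = 630 ≡ 3, so v_3 = 3^{−1} = 4 (mod 11).
  i = 4 (α = 8): (8−1)(8−3)(8−10)(8−5) = 7·5·(−2)·3 = −210 ≡ 10, so v_4 = 10^{−1} = 10 (mod 11).
  i = 5 (α = 5): (5−1)(5−3)(5−10)(5−8) = 4·2·(−5)·(−3) = 120 ≡ 10, so v_5 = 10^{−1} = 10 (mod 11).
  v = [5, 4, 4, 10, 10].
Step 2: syndromes of r = [7, 0, 5, 3, 0] (all sums mod 11).
  S_0 = Σ v_i r_i = 5·7 + 4·0 + 4·5 + 10·3 + 10·0 = 85 ≡ 8.
  S_1 = Σ v_i α_i r_i = 5·1·7 + 4·3·0 + 4·10·5 + 10·8·3 + 10·5·0 = 475 ≡ 2.
  α_i^2 mod 11 = [1, 9, 1, 9, 3].
  S_2 = Σ v_i α_i^2 r_i = 5·1·7 + 4·9·0 + 4·1·5 + 10·9·3 + 10·3·0 = 325 ≡ 6.
  S = (8, 2, 6) ≠ 0, so r is not a codeword (an error is present).
Step 3: locate the error. For a single error e at position i, S_ℓ = v_i·e·α_i^ℓ, so α_err = S_1/S_0.
  S_0^{−1} = 8^{−1} = 7 (mod 11), so α_err = 2·7 = 14 ≡ 3 = α_2. Error position i = 2.
  Consistency check: S_2/S_1 = 6·6 = 36 ≡ 3 = α_err ✓ (single-error assumption holds).
Step 4: error magnitude e = S_0/v_2 = S_0·∏_{j≠2}(α_2 − α_j) = 8·3 = 24 ≡ 2 (mod 11).
Step 5: correct position 2: c_2 = r_2 − e = 0 − 2 ≡ 9 (mod 11). Hence c = [7, 9, 5, 3, 0].
  Check: interpolating c through the α_i gives m(x) = 6 + 1·x (degree < 2) with m(α_i) = c_i for every i, so c is indeed a codeword.


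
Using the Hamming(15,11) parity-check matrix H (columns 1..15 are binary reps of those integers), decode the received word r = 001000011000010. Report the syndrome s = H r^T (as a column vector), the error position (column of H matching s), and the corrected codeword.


s = (1, 1, 0, 0)^T, error position = 12, corrected codeword c = 001000011001010

Compute s = H r^T mod 2 one row at a time:
  s_1 = 1 + 1 + 0 + 0 + 0 + 0 + 1 + 0 = 3 ≡ 1 (mod 2).
  s_2 = 0 + 0 + 0 + 0 + 0 + 0 + 1 + 0 = 1 ≡ 1 (mod 2).
  s_3 = 0 + 1 + 0 + 0 + 0 + 0 + 1 + 0 = 2 ≡ 0 (mod 2).
  s_4 = 0 + 1 + 0 + 0 + 1 + 0 + 0 + 0 = 2 ≡ 0 (mod 2).
s = (1, 1, 0, 0)^T — this equals column 12 of H (binary 1100), so error is at position 12.
Correct: flip bit 12 of r = 001000011000010 to get c = 001000011001010.


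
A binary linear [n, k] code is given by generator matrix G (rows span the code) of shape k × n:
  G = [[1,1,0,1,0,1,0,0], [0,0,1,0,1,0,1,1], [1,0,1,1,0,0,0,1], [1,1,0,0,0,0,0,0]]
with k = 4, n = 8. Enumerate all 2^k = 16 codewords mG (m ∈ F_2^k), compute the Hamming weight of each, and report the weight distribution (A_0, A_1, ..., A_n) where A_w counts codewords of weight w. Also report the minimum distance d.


Weight distribution: A_0 = 1, A_2 = 2, A_4 = 10, A_6 = 2, A_8 = 1. Minimum distance d = 2.

Enumerate all 2^4 = 16 messages m ∈ F_2^4.
For each, compute codeword c = mG in F_2^8, then tally its weight.
  m = 0000 → c = 00000000, weight = 0.
  m = 1000 → c = 11010100, weight = 4.
  m = 0100 → c = 00101011, weight = 4.
  m = 1100 → c = 11111111, weight = 8.
  m = 0010 → c = 10110001, weight = 4.
  m = 1010 → c = 01100101, weight = 4.
  m = 0110 → c = 10011010, weight = 4.
  m = 1110 → c = 01001110, weight = 4.
  m = 0001 → c = 11000000, weight = 2.
  m = 1001 → c = 00010100, weight = 2.
  m = 0101 → c = 11101011, weight = 6.
  m = 1101 → c = 00111111, weight = 6.
  m = 0011 → c = 01110001, weight = 4.
  m = 1011 → c = 10100101, weight = 4.
  m = 0111 → c = 01011010, weight = 4.
  m = 1111 → c = 10001110, weight = 4.
Tally weights:
  weight 0: 1 codewords.
  weight 2: 2 codewords.
  weight 4: 10 codewords.
  weight 6: 2 codewords.
  weight 8: 1 codewords.
Minimum distance d = smallest w > 0 with A_w > 0 = 2.
Sanity: Σ A_w = 16 = 2^4 = 16 ✓.


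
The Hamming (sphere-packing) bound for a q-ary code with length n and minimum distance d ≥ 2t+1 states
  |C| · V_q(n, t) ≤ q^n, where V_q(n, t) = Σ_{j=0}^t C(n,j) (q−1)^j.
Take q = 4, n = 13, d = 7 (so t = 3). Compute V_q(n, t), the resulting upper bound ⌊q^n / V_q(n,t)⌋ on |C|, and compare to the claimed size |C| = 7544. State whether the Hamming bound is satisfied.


V_q(n, t) = 8464, q^n = 67108864, Hamming bound = 7928, |C| = 7544 ≤ bound (satisfied).

Step 1: Compute V_q(n, t) = Σ_{j=0}^3 C(n, j) (q−1)^j.
  j = 0: C(13,0)·(3)^0 = 1·1 = 1.
  j = 1: C(13,1)·(3)^1 = 13·3 = 39.
  j = 2: C(13,2)·(3)^2 = 78·9 = 702.
  j = 3: C(13,3)·(3)^3 = 286·27 = 7722.
  V_q(n, t) = 1 + 39 + 702 + 7722 = 8464.
Step 2: q^n = 4^13 = 67108864.
Step 3: Hamming bound ⌊q^n / V_q(n,t)⌋ = ⌊67108864/8464⌋ = 7928.
Step 4: Compare |C| = 7544 to 7928: satisfied.
The claimed |C| lies below the Hamming bound.


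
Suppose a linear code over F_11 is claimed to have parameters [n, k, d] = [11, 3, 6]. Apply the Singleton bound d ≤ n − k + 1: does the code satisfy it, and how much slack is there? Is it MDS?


Singleton RHS = n − k + 1 = 9, slack = 3, bound satisfied, not MDS.

Singleton bound: d ≤ n − k + 1.
Here n = 11, k = 3, so n − k + 1 = 9.
Given d = 6, check d ≤ 9: YES.
Slack = (n − k + 1) − d = 3.
The code is NOT MDS (slack = 3 > 0).
Description: the claimed parameters are [11, 3, 6]_11; such a code would be non-MDS.


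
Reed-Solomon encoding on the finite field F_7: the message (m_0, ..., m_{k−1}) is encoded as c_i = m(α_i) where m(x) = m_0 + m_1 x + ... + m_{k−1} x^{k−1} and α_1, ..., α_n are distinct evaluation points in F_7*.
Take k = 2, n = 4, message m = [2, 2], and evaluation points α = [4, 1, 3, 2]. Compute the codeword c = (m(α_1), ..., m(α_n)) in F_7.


c = [3, 4, 1, 6]

Message polynomial: m(x) = 2 + 2·x (mod 7).
For each evaluation point α_i, compute m(α_i) mod 7:
  α_1 = 4: Horner steps 2 → 3, so m(4) = 3.
  α_2 = 1: Horner steps 2 → 4, so m(1) = 4.
  α_3 = 3: Horner steps 2 → 1, so m(3) = 1.
  α_4 = 2: Horner steps 2 → 6, so m(2) = 6.
Codeword c = [3, 4, 1, 6] ∈ F_7^4.


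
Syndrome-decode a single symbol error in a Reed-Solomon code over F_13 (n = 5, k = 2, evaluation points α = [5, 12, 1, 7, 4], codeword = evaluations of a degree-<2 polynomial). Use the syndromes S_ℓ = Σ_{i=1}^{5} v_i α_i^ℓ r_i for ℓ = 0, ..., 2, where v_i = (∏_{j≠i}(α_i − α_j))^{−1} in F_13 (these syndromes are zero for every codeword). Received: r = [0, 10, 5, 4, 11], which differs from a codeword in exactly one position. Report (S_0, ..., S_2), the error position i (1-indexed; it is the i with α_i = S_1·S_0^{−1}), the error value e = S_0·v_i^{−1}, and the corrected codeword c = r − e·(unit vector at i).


S = (4, 9, 4), error at position 2, error magnitude e = 9, c = [0, 1, 5, 4, 11].

Step 1: column multipliers v_i = (∏_{j≠i}(α_i − α_j))^{−1} mod 13.
  i = 1 (α = 5): (5−12)(5−1)(5−7)(5−4) = (−7)·4·(−2)·1 = 56 ≡ 4, so v_1 = 4^{−1} = 10 (mod 13).
  i = 2 (α = 12): (12−5)(12−1)(12−7)(12−4) = 7·11·5·8 = 3080 ≡ 12, so v_2 = 12^{−1} = 12 (mod 13).
  i = 3 (α = 1): (1−5)(1−12)(1−7)(1−4) = (−4)·(−11)·(−6)·(−3) = 792 ≡ 12, so v_3 = 12^{−1} = 12 (mod 13).
  i = 4 (α = 7): (7−5)(7−12)(7−1)(7−4) = 2·(−5)·6·3 = −180 ≡ 2, so v_4 = 2^{−1} = 7 (mod 13).
  i = 5 (α = 4): (4−5)(4−12)(4−1)(4−7) = (−1)·(−8)·3·(−3) = −72 ≡ 6, so v_5 = 6^{−1} = 11 (mod 13).
  v = [10, 12, 12, 7, 11].
Step 2: syndromes of r = [0, 10, 5, 4, 11] (all sums mod 13).
  S_0 = Σ v_i r_i = 10·0 + 12·10 + 12·5 + 7·4 + 11·11 = 329 ≡ 4.
  S_1 = Σ v_i α_i r_i = 10·5·0 + 12·12·10 + 12·1·5 + 7·7·4 + 11·4·11 = 2180 ≡ 9.
  α_i^2 mod 13 = [12, 1, 1, 10, 3].
  S_2 = Σ v_i α_i^2 r_i = 10·12·0 + 12·1·10 + 12·1·5 + 7·10·4 + 11·3·11 = 823 ≡ 4.
  S = (4, 9, 4) ≠ 0, so r is not a codeword (an error is present).
Step 3: locate the error. For a single error e at position i, S_ℓ = v_i·e·α_i^ℓ, so α_err = S_1/S_0.
  S_0^{−1} = 4^{−1} = 10 (mod 13), so α_err = 9·10 = 90 ≡ 12 = α_2. Error position i = 2.
  Consistency check: S_2/S_1 = 4·3 = 12 ≡ 12 = α_err ✓ (single-error assumption holds).
Step 4: error magnitude e = S_0/v_2 = S_0·∏_{j≠2}(α_2 − α_j) = 4·12 = 48 ≡ 9 (mod 13).
Step 5: correct position 2: c_2 = r_2 − e = 10 − 9 ≡ 1 (mod 13). Hence c = [0, 1, 5, 4, 11].
  Check: interpolating c through the α_i gives m(x) = 3 + 2·x (degree < 2) with m(α_i) = c_i for every i, so c is indeed a codeword.


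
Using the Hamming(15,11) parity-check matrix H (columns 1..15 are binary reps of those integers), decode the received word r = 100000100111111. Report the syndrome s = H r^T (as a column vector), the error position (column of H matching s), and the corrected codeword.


s = (0, 1, 1, 1)^T, error position = 7, corrected codeword c = 100000000111111

Compute s = H r^T mod 2 one row at a time:
  s_1 = 0 + 0 + 1 + 1 + 1 + 1 + 1 + 1 = 6 ≡ 0 (mod 2).
  s_2 = 0 + 0 + 0 + 1 + 1 + 1 + 1 + 1 = 5 ≡ 1 (mod 2).
  s_3 = 0 + 0 + 0 + 1 + 1 + 1 + 1 + 1 = 5 ≡ 1 (mod 2).
  s_4 = 1 + 0 + 0 + 1 + 0 + 1 + 1 + 1 = 5 ≡ 1 (mod 2).
s = (0, 1, 1, 1)^T — this equals column 7 of H (binary 0111), so error is at position 7.
Correct: flip bit 7 of r = 100000100111111 to get c = 100000000111111.


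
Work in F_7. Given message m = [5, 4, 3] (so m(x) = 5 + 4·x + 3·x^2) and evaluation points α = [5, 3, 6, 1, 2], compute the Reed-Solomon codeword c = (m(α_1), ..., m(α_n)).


c = [2, 2, 4, 5, 4]

Message polynomial: m(x) = 5 + 4·x + 3·x^2 (mod 7).
For each evaluation point α_i, compute m(α_i) mod 7:
  α_1 = 5: Horner steps 3 → 5 → 2, so m(5) = 2.
  α_2 = 3: Horner steps 3 → 6 → 2, so m(3) = 2.
  α_3 = 6: Horner steps 3 → 1 → 4, so m(6) = 4.
  α_4 = 1: Horner steps 3 → 0 → 5, so m(1) = 5.
  α_5 = 2: Horner steps 3 → 3 → 4, so m(2) = 4.
Codeword c = [2, 2, 4, 5, 4] ∈ F_7^5.


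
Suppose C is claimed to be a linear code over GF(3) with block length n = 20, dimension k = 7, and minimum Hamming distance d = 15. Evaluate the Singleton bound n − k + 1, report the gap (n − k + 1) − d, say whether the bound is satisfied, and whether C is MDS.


Singleton RHS = n − k + 1 = 14, slack = -1, bound violated (no such code; not MDS).

Singleton bound: d ≤ n − k + 1.
Here n = 20, k = 7, so n − k + 1 = 14.
Given d = 15, check d ≤ 14: NO.
Slack = (n − k + 1) − d = -1.
The slack is negative: d = 15 exceeds n − k + 1 = 14 by 1, so the Singleton bound is violated and no linear [20, 7, 15]_3 code can exist. In particular it is not MDS (MDS requires d = n − k + 1 exactly).
Description: the claimed parameters are [20, 7, 15]_3; such a code would be impossible (violates the Singleton bound).


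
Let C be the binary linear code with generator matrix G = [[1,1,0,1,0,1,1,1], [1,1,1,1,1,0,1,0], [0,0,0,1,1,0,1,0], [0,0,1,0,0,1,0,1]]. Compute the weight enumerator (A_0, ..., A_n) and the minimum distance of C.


Weight distribution: A_0 = 1, A_1 = 1, A_2 = 1, A_3 = 3, A_4 = 3, A_5 = 3, A_6 = 3, A_7 = 1. Minimum distance d = 1.

Enumerate all 2^4 = 16 messages m ∈ F_2^4.
For each, compute codeword c = mG in F_2^8, then tally its weight.
  m = 0000 → c = 00000000, weight = 0.
  m = 1000 → c = 11010111, weight = 6.
  m = 0100 → c = 11111010, weight = 6.
  m = 1100 → c = 00101101, weight = 4.
  m = 0010 → c = 00011010, weight = 3.
  m = 1010 → c = 11001101, weight = 5.
  m = 0110 → c = 11100000, weight = 3.
  m = 1110 → c = 00110111, weight = 5.
  m = 0001 → c = 00100101, weight = 3.
  m = 1001 → c = 11110010, weight = 5.
  m = 0101 → c = 11011111, weight = 7.
  m = 1101 → c = 00001000, weight = 1.
  m = 0011 → c = 00111111, weight = 6.
  m = 1011 → c = 11101000, weight = 4.
  m = 0111 → c = 11000101, weight = 4.
  m = 1111 → c = 00010010, weight = 2.
Tally weights:
  weight 0: 1 codewords.
  weight 1: 1 codewords.
  weight 2: 1 codewords.
  weight 3: 3 codewords.
  weight 4: 3 codewords.
  weight 5: 3 codewords.
  weight 6: 3 codewords.
  weight 7: 1 codewords.
Minimum distance d = smallest w > 0 with A_w > 0 = 1.
Sanity: Σ A_w = 16 = 2^4 = 16 ✓.


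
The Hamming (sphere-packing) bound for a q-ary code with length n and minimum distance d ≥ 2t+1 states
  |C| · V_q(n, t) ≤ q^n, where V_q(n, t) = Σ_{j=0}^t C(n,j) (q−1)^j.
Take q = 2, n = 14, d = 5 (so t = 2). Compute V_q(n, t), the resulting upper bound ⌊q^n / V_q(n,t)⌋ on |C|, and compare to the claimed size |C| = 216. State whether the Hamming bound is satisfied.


V_q(n, t) = 106, q^n = 16384, Hamming bound = 154, |C| = 216 > bound (violated).

Step 1: Compute V_q(n, t) = Σ_{j=0}^2 C(n, j) (q−1)^j.
  j = 0: C(14,0)·(1)^0 = 1·1 = 1.
  j = 1: C(14,1)·(1)^1 = 14·1 = 14.
  j = 2: C(14,2)·(1)^2 = 91·1 = 91.
  V_q(n, t) = 1 + 14 + 91 = 106.
Step 2: q^n = 2^14 = 16384.
Step 3: Hamming bound ⌊q^n / V_q(n,t)⌋ = ⌊16384/106⌋ = 154.
Step 4: Compare |C| = 216 to 154: violated.
The claimed |C| lies above the Hamming bound, so no 2-ary code of length 14 with d ≥ 5 can have 216 codewords.


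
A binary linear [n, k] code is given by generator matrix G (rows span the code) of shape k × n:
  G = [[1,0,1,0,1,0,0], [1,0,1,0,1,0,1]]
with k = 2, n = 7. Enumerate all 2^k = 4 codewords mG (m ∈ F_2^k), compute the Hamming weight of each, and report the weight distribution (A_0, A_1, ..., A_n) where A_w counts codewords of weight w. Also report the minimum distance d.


Weight distribution: A_0 = 1, A_1 = 1, A_3 = 1, A_4 = 1. Minimum distance d = 1.

Enumerate all 2^2 = 4 messages m ∈ F_2^2.
For each, compute codeword c = mG in F_2^7, then tally its weight.
  m = 00 → c = 0000000, weight = 0.
  m = 10 → c = 1010100, weight = 3.
  m = 01 → c = 1010101, weight = 4.
  m = 11 → c = 0000001, weight = 1.
Tally weights:
  weight 0: 1 codewords.
  weight 1: 1 codewords.
  weight 3: 1 codewords.
  weight 4: 1 codewords.
Minimum distance d = smallest w > 0 with A_w > 0 = 1.
Sanity: Σ A_w = 4 = 2^2 = 4 ✓.


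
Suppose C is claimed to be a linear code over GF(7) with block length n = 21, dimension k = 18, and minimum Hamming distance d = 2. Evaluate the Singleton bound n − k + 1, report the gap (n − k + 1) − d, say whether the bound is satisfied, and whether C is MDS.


Singleton RHS = n − k + 1 = 4, slack = 2, bound satisfied, not MDS.

Singleton bound: d ≤ n − k + 1.
Here n = 21, k = 18, so n − k + 1 = 4.
Given d = 2, check d ≤ 4: YES.
Slack = (n − k + 1) − d = 2.
The code is NOT MDS (slack = 2 > 0).
Description: the claimed parameters are [21, 18, 2]_7; such a code would be non-MDS.


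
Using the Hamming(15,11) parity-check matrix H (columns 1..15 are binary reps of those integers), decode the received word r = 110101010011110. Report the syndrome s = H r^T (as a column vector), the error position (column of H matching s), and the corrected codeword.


s = (1, 1, 0, 1)^T, error position = 13, corrected codeword c = 110101010011010

Compute s = H r^T mod 2 one row at a time:
  s_1 = 1 + 0 + 0 + 1 + 1 + 1 + 1 + 0 = 5 ≡ 1 (mod 2).
  s_2 = 1 + 0 + 1 + 0 + 1 + 1 + 1 + 0 = 5 ≡ 1 (mod 2).
  s_3 = 1 + 0 + 1 + 0 + 0 + 1 + 1 + 0 = 4 ≡ 0 (mod 2).
  s_4 = 1 + 0 + 0 + 0 + 0 + 1 + 1 + 0 = 3 ≡ 1 (mod 2).
s = (1, 1, 0, 1)^T — this equals column 13 of H (binary 1101), so error is at position 13.
Correct: flip bit 13 of r = 110101010011110 to get c = 110101010011010.


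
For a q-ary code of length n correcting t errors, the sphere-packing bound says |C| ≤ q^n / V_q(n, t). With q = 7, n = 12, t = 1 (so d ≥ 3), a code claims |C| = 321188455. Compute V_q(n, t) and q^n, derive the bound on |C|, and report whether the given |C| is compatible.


V_q(n, t) = 73, q^n = 13841287201, Hamming bound = 189606673, |C| = 321188455 > bound (violated).

Step 1: Compute V_q(n, t) = Σ_{j=0}^1 C(n, j) (q−1)^j.
  j = 0: C(12,0)·(6)^0 = 1·1 = 1.
  j = 1: C(12,1)·(6)^1 = 12·6 = 72.
  V_q(n, t) = 1 + 72 = 73.
Step 2: q^n = 7^12 = 13841287201.
Step 3: Hamming bound ⌊q^n / V_q(n,t)⌋ = ⌊13841287201/73⌋ = 189606673.
Step 4: Compare |C| = 321188455 to 189606673: violated.
The claimed |C| lies above the Hamming bound, so no 7-ary code of length 12 with d ≥ 3 can have 321188455 codewords.


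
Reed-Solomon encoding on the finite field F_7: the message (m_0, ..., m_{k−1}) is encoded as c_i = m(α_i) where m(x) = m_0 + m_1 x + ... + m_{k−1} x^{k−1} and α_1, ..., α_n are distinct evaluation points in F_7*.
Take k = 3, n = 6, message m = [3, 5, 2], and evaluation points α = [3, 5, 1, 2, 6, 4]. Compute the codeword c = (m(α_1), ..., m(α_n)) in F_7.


c = [1, 1, 3, 0, 0, 6]

Message polynomial: m(x) = 3 + 5·x + 2·x^2 (mod 7).
For each evaluation point α_i, compute m(α_i) mod 7:
  α_1 = 3: Horner steps 2 → 4 → 1, so m(3) = 1.
  α_2 = 5: Horner steps 2 → 1 → 1, so m(5) = 1.
  α_3 = 1: Horner steps 2 → 0 → 3, so m(1) = 3.
  α_4 = 2: Horner steps 2 → 2 → 0, so m(2) = 0.
  α_5 = 6: Horner steps 2 → 3 → 0, so m(6) = 0.
  α_6 = 4: Horner steps 2 → 6 → 6, so m(4) = 6.
Codeword c = [1, 1, 3, 0, 0, 6] ∈ F_7^6.


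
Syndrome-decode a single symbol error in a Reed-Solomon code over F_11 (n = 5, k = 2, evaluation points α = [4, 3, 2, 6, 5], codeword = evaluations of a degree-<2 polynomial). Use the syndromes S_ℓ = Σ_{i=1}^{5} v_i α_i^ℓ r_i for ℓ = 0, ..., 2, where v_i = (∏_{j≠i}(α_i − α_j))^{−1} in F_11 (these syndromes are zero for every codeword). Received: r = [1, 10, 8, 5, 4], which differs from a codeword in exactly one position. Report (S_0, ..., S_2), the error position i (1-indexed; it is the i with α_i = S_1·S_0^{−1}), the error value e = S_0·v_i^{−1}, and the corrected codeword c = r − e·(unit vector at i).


S = (9, 1, 5), error at position 5, error magnitude e = 1, c = [1, 10, 8, 5, 3].

Step 1: column multipliers v_i = (∏_{j≠i}(α_i − α_j))^{−1} mod 11.
  i = 1 (α = 4): (4−3)(4−2)(4−6)(4−5) = 1·2·(−2)·(−1) = 4 ≡ 4, so v_1 = 4^{−1} = 3 (mod 11).
  i = 2 (α = 3): (3−4)(3−2)(3−6)(3−5) = (−1)·1·(−3)·(−2) = −6 ≡ 5, so v_2 = 5^{−1} = 9 (mod 11).
  i = 3 (α = 2): (2−4)(2−3)(2−6)(2−5) = (−2)·(−1)·(−4)·(−3) = 24 ≡ 2, so v_3 = 2^{−1} = 6 (mod 11).
  i = 4 (α = 6): (6−4)(6−3)(6−2)(6−5) = 2·3·4·1 = 24 ≡ 2, so v_4 = 2^{−1} = 6 (mod 11).
  i = 5 (α = 5): (5−4)(5−3)(5−2)(5−6) = 1·2·3·(−1) = −6 ≡ 5, so v_5 = 5^{−1} = 9 (mod 11).
  v = [3, 9, 6, 6, 9].
Step 2: syndromes of r = [1, 10, 8, 5, 4] (all sums mod 11).
  S_0 = Σ v_i r_i = 3·1 + 9·10 + 6·8 + 6·5 + 9·4 = 207 ≡ 9.
  S_1 = Σ v_i α_i r_i = 3·4·1 + 9·3·10 + 6·2·8 + 6·6·5 + 9·5·4 = 738 ≡ 1.
  α_i^2 mod 11 = [5, 9, 4, 3, 3].
  S_2 = Σ v_i α_i^2 r_i = 3·5·1 + 9·9·10 + 6·4·8 + 6·3·5 + 9·3·4 = 1215 ≡ 5.
  S = (9, 1, 5) ≠ 0, so r is not a codeword (an error is present).
Step 3: locate the error. For a single error e at position i, S_ℓ = v_i·e·α_i^ℓ, so α_err = S_1/S_0.
  S_0^{−1} = 9^{−1} = 5 (mod 11), so α_err = 1·5 = 5 ≡ 5 = α_5. Error position i = 5.
  Consistency check: S_2/S_1 = 5·1 = 5 ≡ 5 = α_err ✓ (single-error assumption holds).
Step 4: error magnitude e = S_0/v_5 = S_0·∏_{j≠5}(α_5 − α_j) = 9·5 = 45 ≡ 1 (mod 11).
Step 5: correct position 5: c_5 = r_5 − e = 4 − 1 ≡ 3 (mod 11). Hence c = [1, 10, 8, 5, 3].
  Check: interpolating c through the α_i gives m(x) = 4 + 2·x (degree < 2) with m(α_i) = c_i for every i, so c is indeed a codeword.


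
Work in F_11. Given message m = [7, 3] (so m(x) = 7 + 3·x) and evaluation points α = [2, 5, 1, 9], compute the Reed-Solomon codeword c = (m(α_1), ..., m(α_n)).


c = [2, 0, 10, 1]

Message polynomial: m(x) = 7 + 3·x (mod 11).
For each evaluation point α_i, compute m(α_i) mod 11:
  α_1 = 2: Horner steps 3 → 2, so m(2) = 2.
  α_2 = 5: Horner steps 3 → 0, so m(5) = 0.
  α_3 = 1: Horner steps 3 → 10, so m(1) = 10.
  α_4 = 9: Horner steps 3 → 1, so m(9) = 1.
Codeword c = [2, 0, 10, 1] ∈ F_11^4.


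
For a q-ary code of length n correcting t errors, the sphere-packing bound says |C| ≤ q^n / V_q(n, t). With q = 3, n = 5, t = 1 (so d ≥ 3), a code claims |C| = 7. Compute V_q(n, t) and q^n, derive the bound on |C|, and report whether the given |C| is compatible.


V_q(n, t) = 11, q^n = 243, Hamming bound = 22, |C| = 7 ≤ bound (satisfied).

Step 1: Compute V_q(n, t) = Σ_{j=0}^1 C(n, j) (q−1)^j.
  j = 0: C(5,0)·(2)^0 = 1·1 = 1.
  j = 1: C(5,1)·(2)^1 = 5·2 = 10.
  V_q(n, t) = 1 + 10 = 11.
Step 2: q^n = 3^5 = 243.
Step 3: Hamming bound ⌊q^n / V_q(n,t)⌋ = ⌊243/11⌋ = 22.
Step 4: Compare |C| = 7 to 22: satisfied.
The claimed |C| lies below the Hamming bound.


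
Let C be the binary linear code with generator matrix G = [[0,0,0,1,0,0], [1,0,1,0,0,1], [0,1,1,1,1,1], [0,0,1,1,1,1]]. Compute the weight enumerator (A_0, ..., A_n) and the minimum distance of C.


Weight distribution: A_0 = 1, A_1 = 2, A_2 = 2, A_3 = 4, A_4 = 5, A_5 = 2. Minimum distance d = 1.

Enumerate all 2^4 = 16 messages m ∈ F_2^4.
For each, compute codeword c = mG in F_2^6, then tally its weight.
  m = 0000 → c = 000000, weight = 0.
  m = 1000 → c = 000100, weight = 1.
  m = 0100 → c = 101001, weight = 3.
  m = 1100 → c = 101101, weight = 4.
  m = 0010 → c = 011111, weight = 5.
  m = 1010 → c = 011011, weight = 4.
  m = 0110 → c = 110110, weight = 4.
  m = 1110 → c = 110010, weight = 3.
  m = 0001 → c = 001111, weight = 4.
  m = 1001 → c = 001011, weight = 3.
  m = 0101 → c = 100110, weight = 3.
  m = 1101 → c = 100010, weight = 2.
  m = 0011 → c = 010000, weight = 1.
  m = 1011 → c = 010100, weight = 2.
  m = 0111 → c = 111001, weight = 4.
  m = 1111 → c = 111101, weight = 5.
Tally weights:
  weight 0: 1 codewords.
  weight 1: 2 codewords.
  weight 2: 2 codewords.
  weight 3: 4 codewords.
  weight 4: 5 codewords.
  weight 5: 2 codewords.
Minimum distance d = smallest w > 0 with A_w > 0 = 1.
Sanity: Σ A_w = 16 = 2^4 = 16 ✓.


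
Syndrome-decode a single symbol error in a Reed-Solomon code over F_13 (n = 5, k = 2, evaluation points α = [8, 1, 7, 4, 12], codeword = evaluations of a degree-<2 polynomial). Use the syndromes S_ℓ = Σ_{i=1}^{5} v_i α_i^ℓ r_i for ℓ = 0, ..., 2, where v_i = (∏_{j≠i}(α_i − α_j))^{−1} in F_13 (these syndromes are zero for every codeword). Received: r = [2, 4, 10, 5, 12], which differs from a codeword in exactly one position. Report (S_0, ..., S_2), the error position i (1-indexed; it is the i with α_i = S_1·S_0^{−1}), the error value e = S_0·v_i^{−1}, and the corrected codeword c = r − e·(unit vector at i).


S = (9, 11, 12), error at position 3, error magnitude e = 4, c = [2, 4, 6, 5, 12].

Step 1: column multipliers v_i = (∏_{j≠i}(α_i − α_j))^{−1} mod 13.
  i = 1 (α = 8): (8−1)(8−7)(8−4)(8−12) = 7·1·4·(−4) = −112 ≡ 5, so v_1 = 5^{−1} = 8 (mod 13).
  i = 2 (α = 1): (1−8)(1−7)(1−4)(1−12) = (−7)·(−6)·(−3)·(−11) = 1386 ≡ 8, so v_2 = 8^{−1} = 5 (mod 13).
  i = 3 (α = 7): (7−8)(7−1)(7−4)(7−12) = (−1)·6·3·(−5) = 90 ≡ 12, so v_3 = 12^{−1} = 12 (mod 13).
  i = 4 (α = 4): (4−8)(4−1)(4−7)(4−12) = (−4)·3·(−3)·(−8) = −288 ≡ 11, so v_4 = 11^{−1} = 6 (mod 13).
  i = 5 (α = 12): (12−8)(12−1)(12−7)(12−4) = 4·11·5·8 = 1760 ≡ 5, so v_5 = 5^{−1} = 8 (mod 13).
  v = [8, 5, 12, 6, 8].
Step 2: syndromes of r = [2, 4, 10, 5, 12] (all sums mod 13).
  S_0 = Σ v_i r_i = 8·2 + 5·4 + 12·10 + 6·5 + 8·12 = 282 ≡ 9.
  S_1 = Σ v_i α_i r_i = 8·8·2 + 5·1·4 + 12·7·10 + 6·4·5 + 8·12·12 = 2260 ≡ 11.
  α_i^2 mod 13 = [12, 1, 10, 3, 1].
  S_2 = Σ v_i α_i^2 r_i = 8·12·2 + 5·1·4 + 12·10·10 + 6·3·5 + 8·1·12 = 1598 ≡ 12.
  S = (9, 11, 12) ≠ 0, so r is not a codeword (an error is present).
Step 3: locate the error. For a single error e at position i, S_ℓ = v_i·e·α_i^ℓ, so α_err = S_1/S_0.
  S_0^{−1} = 9^{−1} = 3 (mod 13), so α_err = 11·3 = 33 ≡ 7 = α_3. Error position i = 3.
  Consistency check: S_2/S_1 = 12·6 = 72 ≡ 7 = α_err ✓ (single-error assumption holds).
Step 4: error magnitude e = S_0/v_3 = S_0·∏_{j≠3}(α_3 − α_j) = 9·12 = 108 ≡ 4 (mod 13).
Step 5: correct position 3: c_3 = r_3 − e = 10 − 4 ≡ 6 (mod 13). Hence c = [2, 4, 6, 5, 12].
  Check: interpolating c through the α_i gives m(x) = 8 + 9·x (degree < 2) with m(α_i) = c_i for every i, so c is indeed a codeword.


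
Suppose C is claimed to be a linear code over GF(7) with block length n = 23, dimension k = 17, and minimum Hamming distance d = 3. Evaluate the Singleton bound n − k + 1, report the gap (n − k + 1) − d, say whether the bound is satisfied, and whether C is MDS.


Singleton RHS = n − k + 1 = 7, slack = 4, bound satisfied, not MDS.

Singleton bound: d ≤ n − k + 1.
Here n = 23, k = 17, so n − k + 1 = 7.
Given d = 3, check d ≤ 7: YES.
Slack = (n − k + 1) − d = 4.
The code is NOT MDS (slack = 4 > 0).
Description: the claimed parameters are [23, 17, 3]_7; such a code would be non-MDS.


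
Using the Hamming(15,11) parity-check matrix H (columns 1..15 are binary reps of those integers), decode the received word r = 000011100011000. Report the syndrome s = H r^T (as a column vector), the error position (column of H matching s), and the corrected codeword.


s = (0, 0, 1, 1)^T, error position = 3, corrected codeword c = 001011100011000

Compute s = H r^T mod 2 one row at a time:
  s_1 = 0 + 0 + 0 + 1 + 1 + 0 + 0 + 0 = 2 ≡ 0 (mod 2).
  s_2 = 0 + 1 + 1 + 1 + 1 + 0 + 0 + 0 = 4 ≡ 0 (mod 2).
  s_3 = 0 + 0 + 1 + 1 + 0 + 1 + 0 + 0 = 3 ≡ 1 (mod 2).
  s_4 = 0 + 0 + 1 + 1 + 0 + 1 + 0 + 0 = 3 ≡ 1 (mod 2).
s = (0, 0, 1, 1)^T — this equals column 3 of H (binary 0011), so error is at position 3.
Correct: flip bit 3 of r = 000011100011000 to get c = 001011100011000.


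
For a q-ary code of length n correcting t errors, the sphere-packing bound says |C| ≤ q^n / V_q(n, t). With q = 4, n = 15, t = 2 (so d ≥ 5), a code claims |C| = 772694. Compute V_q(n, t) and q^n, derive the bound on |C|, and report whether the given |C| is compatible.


V_q(n, t) = 991, q^n = 1073741824, Hamming bound = 1083493, |C| = 772694 ≤ bound (satisfied).

Step 1: Compute V_q(n, t) = Σ_{j=0}^2 C(n, j) (q−1)^j.
  j = 0: C(15,0)·(3)^0 = 1·1 = 1.
  j = 1: C(15,1)·(3)^1 = 15·3 = 45.
  j = 2: C(15,2)·(3)^2 = 105·9 = 945.
  V_q(n, t) = 1 + 45 + 945 = 991.
Step 2: q^n = 4^15 = 1073741824.
Step 3: Hamming bound ⌊q^n / V_q(n,t)⌋ = ⌊1073741824/991⌋ = 1083493.
Step 4: Compare |C| = 772694 to 1083493: satisfied.
The claimed |C| lies below the Hamming bound.
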